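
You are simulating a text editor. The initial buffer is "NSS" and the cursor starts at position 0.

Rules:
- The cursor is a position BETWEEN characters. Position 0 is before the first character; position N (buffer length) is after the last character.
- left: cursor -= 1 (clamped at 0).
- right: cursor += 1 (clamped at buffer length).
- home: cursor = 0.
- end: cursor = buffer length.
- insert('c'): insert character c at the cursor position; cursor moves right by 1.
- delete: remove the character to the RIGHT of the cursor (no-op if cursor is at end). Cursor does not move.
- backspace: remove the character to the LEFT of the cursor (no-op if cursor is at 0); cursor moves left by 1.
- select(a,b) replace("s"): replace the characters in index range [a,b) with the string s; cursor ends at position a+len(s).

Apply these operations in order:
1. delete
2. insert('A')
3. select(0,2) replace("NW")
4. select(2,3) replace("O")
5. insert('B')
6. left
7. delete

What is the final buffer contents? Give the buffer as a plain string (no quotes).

Answer: NWO

Derivation:
After op 1 (delete): buf='SS' cursor=0
After op 2 (insert('A')): buf='ASS' cursor=1
After op 3 (select(0,2) replace("NW")): buf='NWS' cursor=2
After op 4 (select(2,3) replace("O")): buf='NWO' cursor=3
After op 5 (insert('B')): buf='NWOB' cursor=4
After op 6 (left): buf='NWOB' cursor=3
After op 7 (delete): buf='NWO' cursor=3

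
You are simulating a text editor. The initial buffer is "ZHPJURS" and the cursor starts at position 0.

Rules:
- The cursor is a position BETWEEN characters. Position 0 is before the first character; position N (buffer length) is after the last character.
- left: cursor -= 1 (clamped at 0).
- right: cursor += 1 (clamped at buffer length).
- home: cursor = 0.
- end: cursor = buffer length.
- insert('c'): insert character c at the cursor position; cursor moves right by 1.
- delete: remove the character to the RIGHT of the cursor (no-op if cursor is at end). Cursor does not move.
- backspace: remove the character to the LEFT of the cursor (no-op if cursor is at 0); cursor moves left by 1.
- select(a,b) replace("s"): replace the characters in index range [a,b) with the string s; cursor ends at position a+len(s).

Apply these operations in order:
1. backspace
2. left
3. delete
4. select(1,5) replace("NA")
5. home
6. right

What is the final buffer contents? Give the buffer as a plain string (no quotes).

After op 1 (backspace): buf='ZHPJURS' cursor=0
After op 2 (left): buf='ZHPJURS' cursor=0
After op 3 (delete): buf='HPJURS' cursor=0
After op 4 (select(1,5) replace("NA")): buf='HNAS' cursor=3
After op 5 (home): buf='HNAS' cursor=0
After op 6 (right): buf='HNAS' cursor=1

Answer: HNAS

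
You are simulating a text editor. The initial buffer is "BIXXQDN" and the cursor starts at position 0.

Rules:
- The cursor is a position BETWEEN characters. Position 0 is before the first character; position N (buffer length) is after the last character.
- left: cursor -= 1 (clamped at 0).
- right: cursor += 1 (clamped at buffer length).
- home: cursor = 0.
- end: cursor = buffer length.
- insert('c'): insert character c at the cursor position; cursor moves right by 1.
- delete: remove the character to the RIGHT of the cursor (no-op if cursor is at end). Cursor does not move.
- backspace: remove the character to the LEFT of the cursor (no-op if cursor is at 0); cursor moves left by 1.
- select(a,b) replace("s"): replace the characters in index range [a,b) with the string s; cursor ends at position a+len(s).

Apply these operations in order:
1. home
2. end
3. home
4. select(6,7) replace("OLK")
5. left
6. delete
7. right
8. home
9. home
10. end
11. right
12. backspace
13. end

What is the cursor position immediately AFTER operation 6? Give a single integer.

Answer: 8

Derivation:
After op 1 (home): buf='BIXXQDN' cursor=0
After op 2 (end): buf='BIXXQDN' cursor=7
After op 3 (home): buf='BIXXQDN' cursor=0
After op 4 (select(6,7) replace("OLK")): buf='BIXXQDOLK' cursor=9
After op 5 (left): buf='BIXXQDOLK' cursor=8
After op 6 (delete): buf='BIXXQDOL' cursor=8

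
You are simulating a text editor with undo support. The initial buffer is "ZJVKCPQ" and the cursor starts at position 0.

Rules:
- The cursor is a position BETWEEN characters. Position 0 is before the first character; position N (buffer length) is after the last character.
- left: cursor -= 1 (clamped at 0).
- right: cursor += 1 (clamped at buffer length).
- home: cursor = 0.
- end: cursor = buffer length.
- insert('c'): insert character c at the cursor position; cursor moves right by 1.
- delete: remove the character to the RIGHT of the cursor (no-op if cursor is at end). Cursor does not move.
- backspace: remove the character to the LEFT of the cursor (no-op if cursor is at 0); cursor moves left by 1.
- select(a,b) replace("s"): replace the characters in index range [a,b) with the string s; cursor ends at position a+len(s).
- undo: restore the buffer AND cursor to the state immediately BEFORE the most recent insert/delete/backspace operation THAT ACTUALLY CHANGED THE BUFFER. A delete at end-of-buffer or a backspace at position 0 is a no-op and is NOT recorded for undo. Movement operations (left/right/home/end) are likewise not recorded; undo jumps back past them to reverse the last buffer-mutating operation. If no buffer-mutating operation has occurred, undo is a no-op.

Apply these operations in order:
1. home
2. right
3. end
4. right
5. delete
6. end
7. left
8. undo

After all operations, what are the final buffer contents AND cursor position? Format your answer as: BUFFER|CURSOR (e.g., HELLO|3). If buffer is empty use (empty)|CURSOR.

After op 1 (home): buf='ZJVKCPQ' cursor=0
After op 2 (right): buf='ZJVKCPQ' cursor=1
After op 3 (end): buf='ZJVKCPQ' cursor=7
After op 4 (right): buf='ZJVKCPQ' cursor=7
After op 5 (delete): buf='ZJVKCPQ' cursor=7
After op 6 (end): buf='ZJVKCPQ' cursor=7
After op 7 (left): buf='ZJVKCPQ' cursor=6
After op 8 (undo): buf='ZJVKCPQ' cursor=6

Answer: ZJVKCPQ|6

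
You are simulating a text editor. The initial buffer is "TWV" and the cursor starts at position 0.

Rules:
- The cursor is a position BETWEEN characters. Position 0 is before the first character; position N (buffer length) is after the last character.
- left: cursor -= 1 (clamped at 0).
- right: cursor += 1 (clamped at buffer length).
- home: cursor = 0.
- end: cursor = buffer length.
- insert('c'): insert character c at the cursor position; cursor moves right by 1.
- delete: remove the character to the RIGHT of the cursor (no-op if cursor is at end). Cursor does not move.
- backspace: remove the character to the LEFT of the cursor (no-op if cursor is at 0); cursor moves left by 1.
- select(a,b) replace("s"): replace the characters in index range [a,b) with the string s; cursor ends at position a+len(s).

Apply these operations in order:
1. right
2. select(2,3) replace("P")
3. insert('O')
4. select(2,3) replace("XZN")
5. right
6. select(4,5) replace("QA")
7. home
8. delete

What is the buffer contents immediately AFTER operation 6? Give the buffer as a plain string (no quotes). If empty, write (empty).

After op 1 (right): buf='TWV' cursor=1
After op 2 (select(2,3) replace("P")): buf='TWP' cursor=3
After op 3 (insert('O')): buf='TWPO' cursor=4
After op 4 (select(2,3) replace("XZN")): buf='TWXZNO' cursor=5
After op 5 (right): buf='TWXZNO' cursor=6
After op 6 (select(4,5) replace("QA")): buf='TWXZQAO' cursor=6

Answer: TWXZQAO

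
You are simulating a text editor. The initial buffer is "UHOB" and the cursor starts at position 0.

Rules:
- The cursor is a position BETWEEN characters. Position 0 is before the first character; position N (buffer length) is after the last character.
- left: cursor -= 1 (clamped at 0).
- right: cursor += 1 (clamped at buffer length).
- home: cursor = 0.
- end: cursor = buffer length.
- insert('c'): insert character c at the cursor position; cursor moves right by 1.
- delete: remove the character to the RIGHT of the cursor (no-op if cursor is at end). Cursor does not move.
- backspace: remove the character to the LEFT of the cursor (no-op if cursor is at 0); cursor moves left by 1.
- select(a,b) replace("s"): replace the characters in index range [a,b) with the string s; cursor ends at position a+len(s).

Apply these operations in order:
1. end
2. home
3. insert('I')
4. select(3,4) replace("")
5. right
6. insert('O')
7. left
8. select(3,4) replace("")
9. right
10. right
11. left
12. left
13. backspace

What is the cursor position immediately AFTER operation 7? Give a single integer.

Answer: 4

Derivation:
After op 1 (end): buf='UHOB' cursor=4
After op 2 (home): buf='UHOB' cursor=0
After op 3 (insert('I')): buf='IUHOB' cursor=1
After op 4 (select(3,4) replace("")): buf='IUHB' cursor=3
After op 5 (right): buf='IUHB' cursor=4
After op 6 (insert('O')): buf='IUHBO' cursor=5
After op 7 (left): buf='IUHBO' cursor=4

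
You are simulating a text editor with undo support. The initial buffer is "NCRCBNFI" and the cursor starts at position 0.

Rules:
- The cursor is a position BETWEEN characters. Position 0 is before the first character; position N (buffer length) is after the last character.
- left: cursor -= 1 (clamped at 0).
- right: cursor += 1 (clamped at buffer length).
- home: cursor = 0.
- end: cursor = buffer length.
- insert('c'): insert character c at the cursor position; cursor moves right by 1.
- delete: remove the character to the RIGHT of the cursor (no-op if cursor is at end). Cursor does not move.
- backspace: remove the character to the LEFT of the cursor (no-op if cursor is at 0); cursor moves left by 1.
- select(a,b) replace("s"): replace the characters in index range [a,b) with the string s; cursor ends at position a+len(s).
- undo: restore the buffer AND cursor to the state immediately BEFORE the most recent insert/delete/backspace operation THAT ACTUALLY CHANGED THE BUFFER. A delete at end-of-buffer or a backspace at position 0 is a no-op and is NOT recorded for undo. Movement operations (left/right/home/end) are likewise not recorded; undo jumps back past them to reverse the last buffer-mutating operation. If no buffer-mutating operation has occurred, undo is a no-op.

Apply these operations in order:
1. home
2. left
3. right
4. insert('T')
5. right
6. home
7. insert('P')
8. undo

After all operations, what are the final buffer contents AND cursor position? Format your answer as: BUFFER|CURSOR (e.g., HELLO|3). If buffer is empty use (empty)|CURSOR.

After op 1 (home): buf='NCRCBNFI' cursor=0
After op 2 (left): buf='NCRCBNFI' cursor=0
After op 3 (right): buf='NCRCBNFI' cursor=1
After op 4 (insert('T')): buf='NTCRCBNFI' cursor=2
After op 5 (right): buf='NTCRCBNFI' cursor=3
After op 6 (home): buf='NTCRCBNFI' cursor=0
After op 7 (insert('P')): buf='PNTCRCBNFI' cursor=1
After op 8 (undo): buf='NTCRCBNFI' cursor=0

Answer: NTCRCBNFI|0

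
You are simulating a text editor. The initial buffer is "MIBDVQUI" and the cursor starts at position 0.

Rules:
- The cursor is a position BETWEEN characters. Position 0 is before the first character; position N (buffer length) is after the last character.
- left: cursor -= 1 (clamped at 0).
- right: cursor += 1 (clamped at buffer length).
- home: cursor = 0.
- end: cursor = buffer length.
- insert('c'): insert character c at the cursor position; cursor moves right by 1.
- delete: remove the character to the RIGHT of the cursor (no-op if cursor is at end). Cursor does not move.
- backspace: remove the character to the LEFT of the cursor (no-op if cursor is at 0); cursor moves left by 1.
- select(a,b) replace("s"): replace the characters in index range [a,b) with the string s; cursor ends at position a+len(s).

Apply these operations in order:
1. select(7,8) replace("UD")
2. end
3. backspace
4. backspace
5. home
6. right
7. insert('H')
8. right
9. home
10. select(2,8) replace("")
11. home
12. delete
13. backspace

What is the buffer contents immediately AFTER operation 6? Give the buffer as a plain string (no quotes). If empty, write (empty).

Answer: MIBDVQU

Derivation:
After op 1 (select(7,8) replace("UD")): buf='MIBDVQUUD' cursor=9
After op 2 (end): buf='MIBDVQUUD' cursor=9
After op 3 (backspace): buf='MIBDVQUU' cursor=8
After op 4 (backspace): buf='MIBDVQU' cursor=7
After op 5 (home): buf='MIBDVQU' cursor=0
After op 6 (right): buf='MIBDVQU' cursor=1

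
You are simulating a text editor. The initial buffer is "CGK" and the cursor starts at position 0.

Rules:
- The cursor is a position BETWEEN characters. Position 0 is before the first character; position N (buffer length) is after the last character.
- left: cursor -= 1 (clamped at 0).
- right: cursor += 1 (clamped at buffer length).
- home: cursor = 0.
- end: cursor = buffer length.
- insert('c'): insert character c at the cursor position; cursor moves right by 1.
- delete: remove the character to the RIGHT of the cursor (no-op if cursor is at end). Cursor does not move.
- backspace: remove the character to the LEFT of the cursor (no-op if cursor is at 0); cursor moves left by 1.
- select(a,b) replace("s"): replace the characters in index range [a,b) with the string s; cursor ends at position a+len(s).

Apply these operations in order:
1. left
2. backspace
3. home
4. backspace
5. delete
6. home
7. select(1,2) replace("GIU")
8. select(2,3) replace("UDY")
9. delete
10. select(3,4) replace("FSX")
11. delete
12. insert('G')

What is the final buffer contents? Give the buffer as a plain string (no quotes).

Answer: GGUFSXG

Derivation:
After op 1 (left): buf='CGK' cursor=0
After op 2 (backspace): buf='CGK' cursor=0
After op 3 (home): buf='CGK' cursor=0
After op 4 (backspace): buf='CGK' cursor=0
After op 5 (delete): buf='GK' cursor=0
After op 6 (home): buf='GK' cursor=0
After op 7 (select(1,2) replace("GIU")): buf='GGIU' cursor=4
After op 8 (select(2,3) replace("UDY")): buf='GGUDYU' cursor=5
After op 9 (delete): buf='GGUDY' cursor=5
After op 10 (select(3,4) replace("FSX")): buf='GGUFSXY' cursor=6
After op 11 (delete): buf='GGUFSX' cursor=6
After op 12 (insert('G')): buf='GGUFSXG' cursor=7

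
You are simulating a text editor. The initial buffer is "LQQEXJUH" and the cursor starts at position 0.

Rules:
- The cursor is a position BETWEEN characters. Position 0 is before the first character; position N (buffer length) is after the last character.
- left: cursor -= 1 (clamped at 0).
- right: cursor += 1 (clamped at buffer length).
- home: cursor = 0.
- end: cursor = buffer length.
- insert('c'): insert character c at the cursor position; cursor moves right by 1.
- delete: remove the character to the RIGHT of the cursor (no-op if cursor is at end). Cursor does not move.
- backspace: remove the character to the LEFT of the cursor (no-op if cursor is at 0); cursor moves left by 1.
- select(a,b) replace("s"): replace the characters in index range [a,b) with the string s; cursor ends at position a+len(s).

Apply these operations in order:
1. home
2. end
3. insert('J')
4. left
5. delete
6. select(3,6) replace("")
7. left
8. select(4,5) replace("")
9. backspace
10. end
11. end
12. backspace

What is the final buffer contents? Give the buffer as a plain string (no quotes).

After op 1 (home): buf='LQQEXJUH' cursor=0
After op 2 (end): buf='LQQEXJUH' cursor=8
After op 3 (insert('J')): buf='LQQEXJUHJ' cursor=9
After op 4 (left): buf='LQQEXJUHJ' cursor=8
After op 5 (delete): buf='LQQEXJUH' cursor=8
After op 6 (select(3,6) replace("")): buf='LQQUH' cursor=3
After op 7 (left): buf='LQQUH' cursor=2
After op 8 (select(4,5) replace("")): buf='LQQU' cursor=4
After op 9 (backspace): buf='LQQ' cursor=3
After op 10 (end): buf='LQQ' cursor=3
After op 11 (end): buf='LQQ' cursor=3
After op 12 (backspace): buf='LQ' cursor=2

Answer: LQ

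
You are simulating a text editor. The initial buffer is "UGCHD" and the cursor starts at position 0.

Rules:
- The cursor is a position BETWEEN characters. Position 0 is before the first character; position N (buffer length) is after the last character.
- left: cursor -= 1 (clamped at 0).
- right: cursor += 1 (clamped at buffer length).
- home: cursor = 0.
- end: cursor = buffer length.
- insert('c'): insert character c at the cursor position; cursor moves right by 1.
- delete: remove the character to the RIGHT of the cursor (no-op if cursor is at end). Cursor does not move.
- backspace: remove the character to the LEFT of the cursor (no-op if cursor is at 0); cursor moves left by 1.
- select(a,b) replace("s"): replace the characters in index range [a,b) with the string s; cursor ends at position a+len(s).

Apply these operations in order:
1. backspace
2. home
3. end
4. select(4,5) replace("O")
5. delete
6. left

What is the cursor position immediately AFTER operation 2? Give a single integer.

Answer: 0

Derivation:
After op 1 (backspace): buf='UGCHD' cursor=0
After op 2 (home): buf='UGCHD' cursor=0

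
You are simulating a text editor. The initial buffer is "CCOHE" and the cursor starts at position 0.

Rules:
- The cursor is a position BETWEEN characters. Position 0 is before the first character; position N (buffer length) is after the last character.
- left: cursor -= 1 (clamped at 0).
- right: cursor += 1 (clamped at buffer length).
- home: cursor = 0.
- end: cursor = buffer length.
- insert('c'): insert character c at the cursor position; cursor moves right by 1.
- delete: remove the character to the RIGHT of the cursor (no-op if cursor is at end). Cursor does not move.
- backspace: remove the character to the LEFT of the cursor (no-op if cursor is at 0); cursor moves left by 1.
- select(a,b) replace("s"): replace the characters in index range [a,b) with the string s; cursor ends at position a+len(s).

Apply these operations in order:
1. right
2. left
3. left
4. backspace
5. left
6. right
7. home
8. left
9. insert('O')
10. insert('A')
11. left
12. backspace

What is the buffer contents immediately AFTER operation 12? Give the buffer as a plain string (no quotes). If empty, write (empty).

Answer: ACCOHE

Derivation:
After op 1 (right): buf='CCOHE' cursor=1
After op 2 (left): buf='CCOHE' cursor=0
After op 3 (left): buf='CCOHE' cursor=0
After op 4 (backspace): buf='CCOHE' cursor=0
After op 5 (left): buf='CCOHE' cursor=0
After op 6 (right): buf='CCOHE' cursor=1
After op 7 (home): buf='CCOHE' cursor=0
After op 8 (left): buf='CCOHE' cursor=0
After op 9 (insert('O')): buf='OCCOHE' cursor=1
After op 10 (insert('A')): buf='OACCOHE' cursor=2
After op 11 (left): buf='OACCOHE' cursor=1
After op 12 (backspace): buf='ACCOHE' cursor=0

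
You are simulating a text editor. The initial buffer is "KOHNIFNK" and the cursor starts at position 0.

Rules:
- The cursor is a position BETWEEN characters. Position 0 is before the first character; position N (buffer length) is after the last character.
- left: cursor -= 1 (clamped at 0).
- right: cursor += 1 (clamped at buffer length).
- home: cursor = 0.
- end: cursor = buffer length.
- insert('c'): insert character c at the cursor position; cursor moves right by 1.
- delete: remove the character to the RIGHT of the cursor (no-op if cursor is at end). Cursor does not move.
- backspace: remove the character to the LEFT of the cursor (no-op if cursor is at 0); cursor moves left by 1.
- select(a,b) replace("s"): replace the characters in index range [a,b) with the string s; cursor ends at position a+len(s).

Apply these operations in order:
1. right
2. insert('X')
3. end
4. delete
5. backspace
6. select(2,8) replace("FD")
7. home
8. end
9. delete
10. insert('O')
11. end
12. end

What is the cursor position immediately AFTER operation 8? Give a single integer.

Answer: 4

Derivation:
After op 1 (right): buf='KOHNIFNK' cursor=1
After op 2 (insert('X')): buf='KXOHNIFNK' cursor=2
After op 3 (end): buf='KXOHNIFNK' cursor=9
After op 4 (delete): buf='KXOHNIFNK' cursor=9
After op 5 (backspace): buf='KXOHNIFN' cursor=8
After op 6 (select(2,8) replace("FD")): buf='KXFD' cursor=4
After op 7 (home): buf='KXFD' cursor=0
After op 8 (end): buf='KXFD' cursor=4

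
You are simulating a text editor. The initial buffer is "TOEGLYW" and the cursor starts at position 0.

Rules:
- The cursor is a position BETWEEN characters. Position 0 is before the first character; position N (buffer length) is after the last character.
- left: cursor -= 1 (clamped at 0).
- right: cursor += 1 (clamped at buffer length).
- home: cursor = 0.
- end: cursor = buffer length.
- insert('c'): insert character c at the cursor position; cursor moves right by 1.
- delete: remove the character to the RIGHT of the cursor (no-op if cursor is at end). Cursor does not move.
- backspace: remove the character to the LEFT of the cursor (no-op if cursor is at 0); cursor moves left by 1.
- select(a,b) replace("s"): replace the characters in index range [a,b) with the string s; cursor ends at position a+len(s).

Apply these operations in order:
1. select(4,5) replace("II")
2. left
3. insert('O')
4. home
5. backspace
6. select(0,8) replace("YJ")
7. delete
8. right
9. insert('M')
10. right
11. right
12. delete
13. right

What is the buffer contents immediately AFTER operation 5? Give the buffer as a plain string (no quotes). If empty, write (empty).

Answer: TOEGIOIYW

Derivation:
After op 1 (select(4,5) replace("II")): buf='TOEGIIYW' cursor=6
After op 2 (left): buf='TOEGIIYW' cursor=5
After op 3 (insert('O')): buf='TOEGIOIYW' cursor=6
After op 4 (home): buf='TOEGIOIYW' cursor=0
After op 5 (backspace): buf='TOEGIOIYW' cursor=0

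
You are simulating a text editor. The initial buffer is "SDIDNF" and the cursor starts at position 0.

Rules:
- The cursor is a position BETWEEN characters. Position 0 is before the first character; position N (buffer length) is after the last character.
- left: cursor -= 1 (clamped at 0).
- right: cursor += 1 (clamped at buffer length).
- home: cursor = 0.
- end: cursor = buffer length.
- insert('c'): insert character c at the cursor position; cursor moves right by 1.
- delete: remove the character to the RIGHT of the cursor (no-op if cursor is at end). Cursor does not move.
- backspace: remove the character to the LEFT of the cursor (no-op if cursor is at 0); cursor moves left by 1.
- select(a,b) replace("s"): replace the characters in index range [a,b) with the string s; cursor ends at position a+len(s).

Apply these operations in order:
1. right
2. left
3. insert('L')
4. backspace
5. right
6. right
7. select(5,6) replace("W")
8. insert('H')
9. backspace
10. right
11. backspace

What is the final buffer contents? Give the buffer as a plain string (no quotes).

Answer: SDIDN

Derivation:
After op 1 (right): buf='SDIDNF' cursor=1
After op 2 (left): buf='SDIDNF' cursor=0
After op 3 (insert('L')): buf='LSDIDNF' cursor=1
After op 4 (backspace): buf='SDIDNF' cursor=0
After op 5 (right): buf='SDIDNF' cursor=1
After op 6 (right): buf='SDIDNF' cursor=2
After op 7 (select(5,6) replace("W")): buf='SDIDNW' cursor=6
After op 8 (insert('H')): buf='SDIDNWH' cursor=7
After op 9 (backspace): buf='SDIDNW' cursor=6
After op 10 (right): buf='SDIDNW' cursor=6
After op 11 (backspace): buf='SDIDN' cursor=5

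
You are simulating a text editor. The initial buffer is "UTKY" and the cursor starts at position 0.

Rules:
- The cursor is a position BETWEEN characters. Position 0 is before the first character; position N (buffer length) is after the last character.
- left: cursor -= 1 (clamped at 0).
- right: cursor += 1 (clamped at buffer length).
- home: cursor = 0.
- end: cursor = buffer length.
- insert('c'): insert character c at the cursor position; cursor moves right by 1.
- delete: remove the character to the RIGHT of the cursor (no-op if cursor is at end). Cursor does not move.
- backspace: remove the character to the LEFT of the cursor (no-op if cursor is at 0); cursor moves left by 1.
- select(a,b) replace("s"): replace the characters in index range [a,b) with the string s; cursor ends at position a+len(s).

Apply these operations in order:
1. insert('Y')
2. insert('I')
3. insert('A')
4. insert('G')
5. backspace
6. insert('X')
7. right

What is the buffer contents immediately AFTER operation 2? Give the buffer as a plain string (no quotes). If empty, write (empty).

After op 1 (insert('Y')): buf='YUTKY' cursor=1
After op 2 (insert('I')): buf='YIUTKY' cursor=2

Answer: YIUTKY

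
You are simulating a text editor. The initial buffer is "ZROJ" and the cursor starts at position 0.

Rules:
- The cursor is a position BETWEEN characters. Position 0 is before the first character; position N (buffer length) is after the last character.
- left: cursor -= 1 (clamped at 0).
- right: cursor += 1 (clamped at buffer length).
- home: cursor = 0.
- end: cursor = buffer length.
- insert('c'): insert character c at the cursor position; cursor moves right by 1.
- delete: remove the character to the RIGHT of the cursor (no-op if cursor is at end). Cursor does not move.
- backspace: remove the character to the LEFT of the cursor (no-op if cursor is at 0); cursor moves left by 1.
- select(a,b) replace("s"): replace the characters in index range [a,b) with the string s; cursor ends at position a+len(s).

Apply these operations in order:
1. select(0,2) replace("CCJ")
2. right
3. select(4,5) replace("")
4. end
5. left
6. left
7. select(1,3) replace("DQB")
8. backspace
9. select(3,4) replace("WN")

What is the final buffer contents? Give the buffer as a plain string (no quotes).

Answer: CDQWN

Derivation:
After op 1 (select(0,2) replace("CCJ")): buf='CCJOJ' cursor=3
After op 2 (right): buf='CCJOJ' cursor=4
After op 3 (select(4,5) replace("")): buf='CCJO' cursor=4
After op 4 (end): buf='CCJO' cursor=4
After op 5 (left): buf='CCJO' cursor=3
After op 6 (left): buf='CCJO' cursor=2
After op 7 (select(1,3) replace("DQB")): buf='CDQBO' cursor=4
After op 8 (backspace): buf='CDQO' cursor=3
After op 9 (select(3,4) replace("WN")): buf='CDQWN' cursor=5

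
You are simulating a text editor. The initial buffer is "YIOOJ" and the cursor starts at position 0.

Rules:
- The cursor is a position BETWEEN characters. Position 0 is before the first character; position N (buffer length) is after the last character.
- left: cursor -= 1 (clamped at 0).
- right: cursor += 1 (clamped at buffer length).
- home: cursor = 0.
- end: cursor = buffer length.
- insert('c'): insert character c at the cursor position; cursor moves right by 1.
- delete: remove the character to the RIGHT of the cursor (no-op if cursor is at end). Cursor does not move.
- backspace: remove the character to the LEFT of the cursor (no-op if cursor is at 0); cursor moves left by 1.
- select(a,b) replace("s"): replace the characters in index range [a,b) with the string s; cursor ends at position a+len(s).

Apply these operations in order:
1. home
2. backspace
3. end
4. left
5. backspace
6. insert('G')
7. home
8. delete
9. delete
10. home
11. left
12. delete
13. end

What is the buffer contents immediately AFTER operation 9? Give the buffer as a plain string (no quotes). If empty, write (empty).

Answer: OGJ

Derivation:
After op 1 (home): buf='YIOOJ' cursor=0
After op 2 (backspace): buf='YIOOJ' cursor=0
After op 3 (end): buf='YIOOJ' cursor=5
After op 4 (left): buf='YIOOJ' cursor=4
After op 5 (backspace): buf='YIOJ' cursor=3
After op 6 (insert('G')): buf='YIOGJ' cursor=4
After op 7 (home): buf='YIOGJ' cursor=0
After op 8 (delete): buf='IOGJ' cursor=0
After op 9 (delete): buf='OGJ' cursor=0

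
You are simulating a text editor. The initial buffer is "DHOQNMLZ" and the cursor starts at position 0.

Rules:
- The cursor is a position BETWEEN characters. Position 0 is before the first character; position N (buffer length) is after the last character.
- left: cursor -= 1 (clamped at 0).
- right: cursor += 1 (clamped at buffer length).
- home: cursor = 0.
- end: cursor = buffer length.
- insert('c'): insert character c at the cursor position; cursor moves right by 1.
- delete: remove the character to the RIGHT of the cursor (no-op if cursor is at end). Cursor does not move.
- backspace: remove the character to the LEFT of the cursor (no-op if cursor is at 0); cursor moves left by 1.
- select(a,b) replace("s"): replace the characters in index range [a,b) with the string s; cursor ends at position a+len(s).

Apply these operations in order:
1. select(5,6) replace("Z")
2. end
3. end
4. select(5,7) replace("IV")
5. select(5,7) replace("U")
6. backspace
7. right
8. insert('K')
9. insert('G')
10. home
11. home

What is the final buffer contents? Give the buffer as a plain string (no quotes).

Answer: DHOQNZKG

Derivation:
After op 1 (select(5,6) replace("Z")): buf='DHOQNZLZ' cursor=6
After op 2 (end): buf='DHOQNZLZ' cursor=8
After op 3 (end): buf='DHOQNZLZ' cursor=8
After op 4 (select(5,7) replace("IV")): buf='DHOQNIVZ' cursor=7
After op 5 (select(5,7) replace("U")): buf='DHOQNUZ' cursor=6
After op 6 (backspace): buf='DHOQNZ' cursor=5
After op 7 (right): buf='DHOQNZ' cursor=6
After op 8 (insert('K')): buf='DHOQNZK' cursor=7
After op 9 (insert('G')): buf='DHOQNZKG' cursor=8
After op 10 (home): buf='DHOQNZKG' cursor=0
After op 11 (home): buf='DHOQNZKG' cursor=0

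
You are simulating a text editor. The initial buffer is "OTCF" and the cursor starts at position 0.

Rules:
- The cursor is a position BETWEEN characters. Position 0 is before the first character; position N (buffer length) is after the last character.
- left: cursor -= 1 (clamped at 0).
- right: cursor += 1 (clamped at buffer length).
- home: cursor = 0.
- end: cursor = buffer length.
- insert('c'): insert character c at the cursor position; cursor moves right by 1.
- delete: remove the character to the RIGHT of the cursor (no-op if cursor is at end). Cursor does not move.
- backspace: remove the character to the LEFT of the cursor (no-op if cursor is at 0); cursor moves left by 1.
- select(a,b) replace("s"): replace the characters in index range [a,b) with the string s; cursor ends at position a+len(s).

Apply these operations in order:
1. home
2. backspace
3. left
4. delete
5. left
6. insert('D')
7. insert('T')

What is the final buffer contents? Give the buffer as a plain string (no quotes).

Answer: DTTCF

Derivation:
After op 1 (home): buf='OTCF' cursor=0
After op 2 (backspace): buf='OTCF' cursor=0
After op 3 (left): buf='OTCF' cursor=0
After op 4 (delete): buf='TCF' cursor=0
After op 5 (left): buf='TCF' cursor=0
After op 6 (insert('D')): buf='DTCF' cursor=1
After op 7 (insert('T')): buf='DTTCF' cursor=2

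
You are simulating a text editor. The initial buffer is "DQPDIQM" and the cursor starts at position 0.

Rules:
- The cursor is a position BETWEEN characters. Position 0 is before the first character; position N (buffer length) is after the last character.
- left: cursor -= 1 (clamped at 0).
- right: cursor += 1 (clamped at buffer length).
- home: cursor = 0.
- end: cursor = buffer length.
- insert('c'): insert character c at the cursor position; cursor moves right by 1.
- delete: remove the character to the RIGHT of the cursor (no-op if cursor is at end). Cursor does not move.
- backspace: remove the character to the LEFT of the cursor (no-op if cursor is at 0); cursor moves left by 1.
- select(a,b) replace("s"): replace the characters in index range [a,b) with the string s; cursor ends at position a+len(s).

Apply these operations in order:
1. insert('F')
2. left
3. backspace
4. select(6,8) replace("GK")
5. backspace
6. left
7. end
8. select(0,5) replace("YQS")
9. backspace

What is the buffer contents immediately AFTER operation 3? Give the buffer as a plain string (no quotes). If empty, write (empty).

Answer: FDQPDIQM

Derivation:
After op 1 (insert('F')): buf='FDQPDIQM' cursor=1
After op 2 (left): buf='FDQPDIQM' cursor=0
After op 3 (backspace): buf='FDQPDIQM' cursor=0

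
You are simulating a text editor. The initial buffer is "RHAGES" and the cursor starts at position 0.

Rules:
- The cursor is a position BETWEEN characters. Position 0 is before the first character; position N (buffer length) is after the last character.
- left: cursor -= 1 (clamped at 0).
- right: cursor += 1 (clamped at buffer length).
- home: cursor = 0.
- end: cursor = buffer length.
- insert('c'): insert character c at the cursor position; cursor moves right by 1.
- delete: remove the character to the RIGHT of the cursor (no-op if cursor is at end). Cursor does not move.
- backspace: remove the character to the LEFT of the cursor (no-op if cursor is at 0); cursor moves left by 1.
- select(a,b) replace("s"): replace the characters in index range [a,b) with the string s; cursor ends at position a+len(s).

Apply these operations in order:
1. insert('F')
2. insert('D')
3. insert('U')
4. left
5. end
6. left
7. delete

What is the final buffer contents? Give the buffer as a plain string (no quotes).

Answer: FDURHAGE

Derivation:
After op 1 (insert('F')): buf='FRHAGES' cursor=1
After op 2 (insert('D')): buf='FDRHAGES' cursor=2
After op 3 (insert('U')): buf='FDURHAGES' cursor=3
After op 4 (left): buf='FDURHAGES' cursor=2
After op 5 (end): buf='FDURHAGES' cursor=9
After op 6 (left): buf='FDURHAGES' cursor=8
After op 7 (delete): buf='FDURHAGE' cursor=8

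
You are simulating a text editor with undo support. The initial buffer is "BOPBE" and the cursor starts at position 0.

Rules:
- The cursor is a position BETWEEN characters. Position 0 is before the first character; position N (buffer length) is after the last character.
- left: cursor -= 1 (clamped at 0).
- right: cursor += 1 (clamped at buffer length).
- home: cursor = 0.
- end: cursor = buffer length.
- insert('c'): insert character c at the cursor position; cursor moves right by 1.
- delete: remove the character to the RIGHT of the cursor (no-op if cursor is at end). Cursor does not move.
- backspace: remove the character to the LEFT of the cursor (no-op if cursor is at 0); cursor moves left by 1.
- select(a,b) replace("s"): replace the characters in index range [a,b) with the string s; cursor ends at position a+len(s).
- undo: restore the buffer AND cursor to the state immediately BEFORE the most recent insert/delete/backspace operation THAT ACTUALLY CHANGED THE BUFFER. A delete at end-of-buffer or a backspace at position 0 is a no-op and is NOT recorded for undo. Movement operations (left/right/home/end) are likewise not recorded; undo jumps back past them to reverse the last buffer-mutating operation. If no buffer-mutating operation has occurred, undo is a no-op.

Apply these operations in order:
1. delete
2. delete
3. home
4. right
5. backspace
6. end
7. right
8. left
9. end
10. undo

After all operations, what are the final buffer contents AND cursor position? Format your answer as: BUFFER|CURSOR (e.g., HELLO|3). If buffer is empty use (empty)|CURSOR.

After op 1 (delete): buf='OPBE' cursor=0
After op 2 (delete): buf='PBE' cursor=0
After op 3 (home): buf='PBE' cursor=0
After op 4 (right): buf='PBE' cursor=1
After op 5 (backspace): buf='BE' cursor=0
After op 6 (end): buf='BE' cursor=2
After op 7 (right): buf='BE' cursor=2
After op 8 (left): buf='BE' cursor=1
After op 9 (end): buf='BE' cursor=2
After op 10 (undo): buf='PBE' cursor=1

Answer: PBE|1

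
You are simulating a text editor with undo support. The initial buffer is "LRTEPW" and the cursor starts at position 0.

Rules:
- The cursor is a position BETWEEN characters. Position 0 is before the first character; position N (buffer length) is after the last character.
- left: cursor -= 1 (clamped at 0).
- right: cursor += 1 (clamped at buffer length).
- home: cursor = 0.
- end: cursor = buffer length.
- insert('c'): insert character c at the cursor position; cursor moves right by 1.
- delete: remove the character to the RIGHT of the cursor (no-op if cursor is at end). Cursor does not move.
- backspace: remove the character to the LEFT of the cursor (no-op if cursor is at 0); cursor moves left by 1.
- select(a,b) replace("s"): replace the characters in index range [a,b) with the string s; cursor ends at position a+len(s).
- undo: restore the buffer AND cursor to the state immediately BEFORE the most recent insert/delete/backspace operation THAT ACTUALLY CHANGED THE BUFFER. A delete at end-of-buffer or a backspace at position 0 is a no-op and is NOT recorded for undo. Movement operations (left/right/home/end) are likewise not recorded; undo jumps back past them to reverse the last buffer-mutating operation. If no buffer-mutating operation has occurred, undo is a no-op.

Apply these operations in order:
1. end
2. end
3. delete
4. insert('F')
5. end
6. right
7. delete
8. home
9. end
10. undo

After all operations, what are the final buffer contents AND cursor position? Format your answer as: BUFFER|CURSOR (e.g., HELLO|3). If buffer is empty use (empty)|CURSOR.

After op 1 (end): buf='LRTEPW' cursor=6
After op 2 (end): buf='LRTEPW' cursor=6
After op 3 (delete): buf='LRTEPW' cursor=6
After op 4 (insert('F')): buf='LRTEPWF' cursor=7
After op 5 (end): buf='LRTEPWF' cursor=7
After op 6 (right): buf='LRTEPWF' cursor=7
After op 7 (delete): buf='LRTEPWF' cursor=7
After op 8 (home): buf='LRTEPWF' cursor=0
After op 9 (end): buf='LRTEPWF' cursor=7
After op 10 (undo): buf='LRTEPW' cursor=6

Answer: LRTEPW|6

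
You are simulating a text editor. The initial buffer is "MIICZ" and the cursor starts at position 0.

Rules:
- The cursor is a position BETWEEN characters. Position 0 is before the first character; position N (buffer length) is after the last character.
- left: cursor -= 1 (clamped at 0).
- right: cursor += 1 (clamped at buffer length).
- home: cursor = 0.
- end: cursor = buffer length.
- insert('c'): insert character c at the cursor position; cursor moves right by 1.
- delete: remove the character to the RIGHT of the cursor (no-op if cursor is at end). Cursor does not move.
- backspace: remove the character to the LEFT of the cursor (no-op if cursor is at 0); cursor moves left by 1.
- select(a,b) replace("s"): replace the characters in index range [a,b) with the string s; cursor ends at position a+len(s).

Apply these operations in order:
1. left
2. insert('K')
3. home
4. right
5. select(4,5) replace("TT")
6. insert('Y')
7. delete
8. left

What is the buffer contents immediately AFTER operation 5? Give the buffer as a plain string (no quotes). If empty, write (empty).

After op 1 (left): buf='MIICZ' cursor=0
After op 2 (insert('K')): buf='KMIICZ' cursor=1
After op 3 (home): buf='KMIICZ' cursor=0
After op 4 (right): buf='KMIICZ' cursor=1
After op 5 (select(4,5) replace("TT")): buf='KMIITTZ' cursor=6

Answer: KMIITTZ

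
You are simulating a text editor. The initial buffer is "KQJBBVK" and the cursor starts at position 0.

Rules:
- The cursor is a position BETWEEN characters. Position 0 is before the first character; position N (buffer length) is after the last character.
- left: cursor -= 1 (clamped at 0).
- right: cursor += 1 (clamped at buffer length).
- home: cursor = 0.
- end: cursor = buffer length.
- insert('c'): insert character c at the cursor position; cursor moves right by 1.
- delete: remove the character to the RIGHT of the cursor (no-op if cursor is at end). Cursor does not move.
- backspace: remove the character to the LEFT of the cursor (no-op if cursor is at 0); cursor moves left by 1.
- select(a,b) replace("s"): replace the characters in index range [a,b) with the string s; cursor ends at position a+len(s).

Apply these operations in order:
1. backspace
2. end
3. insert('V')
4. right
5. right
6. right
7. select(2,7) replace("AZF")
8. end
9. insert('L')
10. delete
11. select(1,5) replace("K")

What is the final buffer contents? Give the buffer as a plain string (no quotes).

Answer: KKVL

Derivation:
After op 1 (backspace): buf='KQJBBVK' cursor=0
After op 2 (end): buf='KQJBBVK' cursor=7
After op 3 (insert('V')): buf='KQJBBVKV' cursor=8
After op 4 (right): buf='KQJBBVKV' cursor=8
After op 5 (right): buf='KQJBBVKV' cursor=8
After op 6 (right): buf='KQJBBVKV' cursor=8
After op 7 (select(2,7) replace("AZF")): buf='KQAZFV' cursor=5
After op 8 (end): buf='KQAZFV' cursor=6
After op 9 (insert('L')): buf='KQAZFVL' cursor=7
After op 10 (delete): buf='KQAZFVL' cursor=7
After op 11 (select(1,5) replace("K")): buf='KKVL' cursor=2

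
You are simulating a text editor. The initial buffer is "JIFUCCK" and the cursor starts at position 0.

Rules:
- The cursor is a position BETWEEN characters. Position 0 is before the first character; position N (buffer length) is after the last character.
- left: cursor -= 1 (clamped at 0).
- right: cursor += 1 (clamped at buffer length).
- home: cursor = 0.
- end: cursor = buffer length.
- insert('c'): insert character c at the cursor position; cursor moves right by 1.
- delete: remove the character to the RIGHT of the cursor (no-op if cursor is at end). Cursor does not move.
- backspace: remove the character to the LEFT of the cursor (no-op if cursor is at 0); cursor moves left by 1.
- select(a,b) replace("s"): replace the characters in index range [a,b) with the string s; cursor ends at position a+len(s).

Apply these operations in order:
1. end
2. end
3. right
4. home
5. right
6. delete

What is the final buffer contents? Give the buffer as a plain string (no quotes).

After op 1 (end): buf='JIFUCCK' cursor=7
After op 2 (end): buf='JIFUCCK' cursor=7
After op 3 (right): buf='JIFUCCK' cursor=7
After op 4 (home): buf='JIFUCCK' cursor=0
After op 5 (right): buf='JIFUCCK' cursor=1
After op 6 (delete): buf='JFUCCK' cursor=1

Answer: JFUCCK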